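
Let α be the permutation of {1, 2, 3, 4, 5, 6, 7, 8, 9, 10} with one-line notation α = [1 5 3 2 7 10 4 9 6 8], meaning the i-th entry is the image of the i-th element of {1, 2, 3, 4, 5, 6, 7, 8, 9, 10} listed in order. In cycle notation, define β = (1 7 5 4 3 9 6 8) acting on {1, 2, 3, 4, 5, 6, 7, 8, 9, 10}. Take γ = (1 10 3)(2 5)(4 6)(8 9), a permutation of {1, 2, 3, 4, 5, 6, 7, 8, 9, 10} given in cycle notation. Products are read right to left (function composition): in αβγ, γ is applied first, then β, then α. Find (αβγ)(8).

Chase 8: γ(8) = 9; β(9) = 6; α(6) = 10. Hence (αβγ)(8) = 10.

10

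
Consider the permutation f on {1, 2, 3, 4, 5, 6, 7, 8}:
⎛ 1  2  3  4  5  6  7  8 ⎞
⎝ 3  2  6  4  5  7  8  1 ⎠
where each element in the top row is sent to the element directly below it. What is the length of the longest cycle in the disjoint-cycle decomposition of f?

Decomposing into disjoint cycles gives (1, 3, 6, 7, 8); the longest has length 5.

5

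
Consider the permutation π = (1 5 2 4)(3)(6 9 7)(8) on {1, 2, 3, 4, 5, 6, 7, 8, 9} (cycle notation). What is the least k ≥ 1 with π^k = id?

The disjoint cycles have lengths 4, 3, 1, 1.
The order is lcm(4, 3) = 12.

12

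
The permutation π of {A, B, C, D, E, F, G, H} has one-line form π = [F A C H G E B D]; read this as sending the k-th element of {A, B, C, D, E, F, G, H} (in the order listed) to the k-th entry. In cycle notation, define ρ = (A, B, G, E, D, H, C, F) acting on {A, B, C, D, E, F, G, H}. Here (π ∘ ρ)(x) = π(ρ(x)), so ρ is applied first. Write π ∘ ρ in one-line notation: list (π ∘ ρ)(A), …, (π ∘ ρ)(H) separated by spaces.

A B E D H F G C

(π ∘ ρ)(x) = π(ρ(x)). Computing each image: π(ρ(A)) = π(B) = A, π(ρ(B)) = π(G) = B, π(ρ(C)) = π(F) = E, π(ρ(D)) = π(H) = D, π(ρ(E)) = π(D) = H, π(ρ(F)) = π(A) = F, π(ρ(G)) = π(E) = G, π(ρ(H)) = π(C) = C.
Hence π ∘ ρ = [A B E D H F G C].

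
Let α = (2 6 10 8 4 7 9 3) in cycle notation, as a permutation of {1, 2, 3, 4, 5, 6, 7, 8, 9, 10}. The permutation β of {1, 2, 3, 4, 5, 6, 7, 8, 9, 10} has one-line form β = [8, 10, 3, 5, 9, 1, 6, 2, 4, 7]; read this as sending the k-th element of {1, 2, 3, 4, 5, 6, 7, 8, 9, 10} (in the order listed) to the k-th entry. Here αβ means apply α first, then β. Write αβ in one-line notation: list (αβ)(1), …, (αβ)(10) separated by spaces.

8 1 10 6 9 7 4 5 3 2

For each element, apply α then β: 1 → 1 → 8; 2 → 6 → 1; 3 → 2 → 10; 4 → 7 → 6; 5 → 5 → 9; 6 → 10 → 7; 7 → 9 → 4; 8 → 4 → 5; 9 → 3 → 3; 10 → 8 → 2.
So αβ in one-line form is 8 1 10 6 9 7 4 5 3 2.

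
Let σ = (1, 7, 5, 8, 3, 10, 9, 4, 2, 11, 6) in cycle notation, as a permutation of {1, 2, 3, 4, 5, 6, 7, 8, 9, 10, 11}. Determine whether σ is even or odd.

even

The cycle lengths are 11.
A cycle is odd iff its length is even; σ has 0 even-length cycles, so sgn(σ) = (−1)^0 and σ is even.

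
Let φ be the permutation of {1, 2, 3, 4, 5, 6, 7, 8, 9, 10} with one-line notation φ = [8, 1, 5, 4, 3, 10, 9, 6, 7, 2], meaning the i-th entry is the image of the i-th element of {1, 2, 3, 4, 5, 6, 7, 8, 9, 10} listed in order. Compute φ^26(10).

2

Tracing 10 → 2 → … returns to 10 after 5 steps, so 10 lies in a 5-cycle (1 8 6 10 2).
Powers repeat with period 5 on this cycle, and 26 mod 5 = 1, so φ^26(10) = φ^1(10).
Stepping 1 place around the cycle: 10 → 2.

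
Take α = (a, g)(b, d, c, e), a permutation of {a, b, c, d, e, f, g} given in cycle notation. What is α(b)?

Within (b, d, c, e), b ↦ d.

d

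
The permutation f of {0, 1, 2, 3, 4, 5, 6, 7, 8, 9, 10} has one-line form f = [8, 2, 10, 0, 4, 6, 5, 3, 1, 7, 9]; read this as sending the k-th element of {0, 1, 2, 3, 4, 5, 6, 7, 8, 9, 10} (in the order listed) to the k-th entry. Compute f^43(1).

9

Tracing 1 → 2 → … returns to 1 after 8 steps, so 1 lies in an 8-cycle (0, 8, 1, 2, 10, 9, 7, 3).
On an 8-cycle, f^8 is the identity, so f^43 = f^3 there (43 ≡ 3 mod 8).
Advancing 3 steps from 1: 1 → 2 → 10 → 9.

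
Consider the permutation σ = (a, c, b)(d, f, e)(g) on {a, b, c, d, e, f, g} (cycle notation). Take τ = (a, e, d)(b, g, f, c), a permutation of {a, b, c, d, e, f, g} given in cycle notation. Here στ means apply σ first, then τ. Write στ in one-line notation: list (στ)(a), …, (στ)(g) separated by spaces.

b e g c a d f

(στ)(x) = τ(σ(x)). Computing each image: τ(σ(a)) = τ(c) = b, τ(σ(b)) = τ(a) = e, τ(σ(c)) = τ(b) = g, τ(σ(d)) = τ(f) = c, τ(σ(e)) = τ(d) = a, τ(σ(f)) = τ(e) = d, τ(σ(g)) = τ(g) = f.
Hence στ = [b e g c a d f].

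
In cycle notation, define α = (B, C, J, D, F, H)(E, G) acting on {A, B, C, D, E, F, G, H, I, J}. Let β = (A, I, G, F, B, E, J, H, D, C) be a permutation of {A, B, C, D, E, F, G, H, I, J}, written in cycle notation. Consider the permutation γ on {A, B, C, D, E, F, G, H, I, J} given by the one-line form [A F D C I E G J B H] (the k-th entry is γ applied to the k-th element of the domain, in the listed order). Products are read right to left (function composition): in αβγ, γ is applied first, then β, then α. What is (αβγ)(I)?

Chase I: γ(I) = B; β(B) = E; α(E) = G. Hence (αβγ)(I) = G.

G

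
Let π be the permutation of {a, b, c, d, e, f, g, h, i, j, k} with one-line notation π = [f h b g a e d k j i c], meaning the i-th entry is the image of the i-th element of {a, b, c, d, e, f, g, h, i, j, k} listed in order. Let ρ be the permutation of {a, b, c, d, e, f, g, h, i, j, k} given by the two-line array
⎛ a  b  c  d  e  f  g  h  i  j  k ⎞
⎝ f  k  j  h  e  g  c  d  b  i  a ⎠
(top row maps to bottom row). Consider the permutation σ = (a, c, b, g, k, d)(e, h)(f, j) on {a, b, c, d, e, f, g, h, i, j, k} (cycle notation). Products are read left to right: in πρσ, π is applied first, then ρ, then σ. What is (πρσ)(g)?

Chase g: π(g) = d; ρ(d) = h; σ(h) = e. Hence (πρσ)(g) = e.

e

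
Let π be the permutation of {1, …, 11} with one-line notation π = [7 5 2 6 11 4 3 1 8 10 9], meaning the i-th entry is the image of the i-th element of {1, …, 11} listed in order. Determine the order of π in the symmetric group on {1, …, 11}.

8

The disjoint-cycle form of π has cycle lengths 8, 2, 1.
Since disjoint cycles commute, ord(π) = lcm(8, 2) = 8.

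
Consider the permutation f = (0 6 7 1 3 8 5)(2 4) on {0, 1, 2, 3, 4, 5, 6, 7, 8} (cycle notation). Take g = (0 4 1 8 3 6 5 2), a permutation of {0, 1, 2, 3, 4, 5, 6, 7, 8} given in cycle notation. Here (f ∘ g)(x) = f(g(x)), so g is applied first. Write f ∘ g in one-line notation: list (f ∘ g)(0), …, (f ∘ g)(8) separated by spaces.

For each element, apply g then f: 0 → 4 → 2; 1 → 8 → 5; 2 → 0 → 6; 3 → 6 → 7; 4 → 1 → 3; 5 → 2 → 4; 6 → 5 → 0; 7 → 7 → 1; 8 → 3 → 8.
Collecting the images, f ∘ g = [2 5 6 7 3 4 0 1 8].

2 5 6 7 3 4 0 1 8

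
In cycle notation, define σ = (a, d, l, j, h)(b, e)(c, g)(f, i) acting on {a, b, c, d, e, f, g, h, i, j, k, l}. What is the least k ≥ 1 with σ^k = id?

10

The disjoint cycles have lengths 5, 2, 2, 2, 1.
The order of σ is the least common multiple of its cycle lengths: lcm(5, 2, 2, 2) = 10.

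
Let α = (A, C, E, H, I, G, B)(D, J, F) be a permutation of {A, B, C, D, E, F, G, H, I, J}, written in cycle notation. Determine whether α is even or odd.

even

The cycle lengths are 7, 3.
A cycle is odd iff its length is even; α has 0 even-length cycles, so sgn(α) = (−1)^0 and α is even.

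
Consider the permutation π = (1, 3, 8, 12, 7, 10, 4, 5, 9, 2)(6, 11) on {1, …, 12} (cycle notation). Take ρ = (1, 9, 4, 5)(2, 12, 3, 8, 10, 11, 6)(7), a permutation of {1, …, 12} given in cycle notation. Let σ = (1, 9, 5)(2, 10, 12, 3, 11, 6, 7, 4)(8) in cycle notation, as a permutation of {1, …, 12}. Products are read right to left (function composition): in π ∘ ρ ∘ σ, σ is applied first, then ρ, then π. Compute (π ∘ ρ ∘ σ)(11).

1

Chase 11: σ(11) = 6; ρ(6) = 2; π(2) = 1. Hence (π ∘ ρ ∘ σ)(11) = 1.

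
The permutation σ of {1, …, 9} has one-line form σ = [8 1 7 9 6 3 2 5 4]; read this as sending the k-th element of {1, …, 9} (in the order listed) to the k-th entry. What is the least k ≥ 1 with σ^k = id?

14

The disjoint-cycle form of σ has cycle lengths 7, 2.
The order is lcm(7, 2) = 14.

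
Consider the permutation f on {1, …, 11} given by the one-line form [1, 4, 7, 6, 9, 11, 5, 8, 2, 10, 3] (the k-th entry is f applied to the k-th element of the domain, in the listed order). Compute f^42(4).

Tracing 4 → 6 → … returns to 4 after 8 steps, so 4 lies in an 8-cycle (2 4 6 11 3 7 5 9).
Powers repeat with period 8 on this cycle, and 42 mod 8 = 2, so f^42(4) = f^2(4).
Stepping 2 places around the cycle: 4 → 6 → 11.

11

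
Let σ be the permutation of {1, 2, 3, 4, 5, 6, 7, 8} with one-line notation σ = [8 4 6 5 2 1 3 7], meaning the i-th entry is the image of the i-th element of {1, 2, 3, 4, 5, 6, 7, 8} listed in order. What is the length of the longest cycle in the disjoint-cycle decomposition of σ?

Decomposing into disjoint cycles gives (1, 8, 7, 3, 6)(2, 4, 5); the longest has length 5.

5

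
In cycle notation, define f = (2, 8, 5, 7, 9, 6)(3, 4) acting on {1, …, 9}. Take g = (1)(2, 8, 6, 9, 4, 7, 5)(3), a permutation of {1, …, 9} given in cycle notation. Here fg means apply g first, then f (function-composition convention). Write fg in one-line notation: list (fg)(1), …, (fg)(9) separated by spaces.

(fg)(x) = f(g(x)). Computing each image: f(g(1)) = f(1) = 1, f(g(2)) = f(8) = 5, f(g(3)) = f(3) = 4, f(g(4)) = f(7) = 9, f(g(5)) = f(2) = 8, f(g(6)) = f(9) = 6, f(g(7)) = f(5) = 7, f(g(8)) = f(6) = 2, f(g(9)) = f(4) = 3.
Hence fg = [1 5 4 9 8 6 7 2 3].

1 5 4 9 8 6 7 2 3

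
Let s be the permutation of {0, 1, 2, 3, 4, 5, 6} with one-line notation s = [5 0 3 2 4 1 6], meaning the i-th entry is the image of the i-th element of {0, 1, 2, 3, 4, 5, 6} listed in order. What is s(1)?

1 is element number 2 of the domain, and entry number 2 of the one-line form is 0, so s(1) = 0.

0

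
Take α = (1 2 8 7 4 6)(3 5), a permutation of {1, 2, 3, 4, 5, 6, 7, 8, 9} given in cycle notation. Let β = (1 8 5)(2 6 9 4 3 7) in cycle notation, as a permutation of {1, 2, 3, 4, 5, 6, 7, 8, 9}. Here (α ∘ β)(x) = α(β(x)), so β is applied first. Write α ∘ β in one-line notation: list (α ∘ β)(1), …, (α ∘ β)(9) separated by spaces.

7 1 4 5 2 9 8 3 6

For each element, apply β then α: 1 → 8 → 7; 2 → 6 → 1; 3 → 7 → 4; 4 → 3 → 5; 5 → 1 → 2; 6 → 9 → 9; 7 → 2 → 8; 8 → 5 → 3; 9 → 4 → 6.
So α ∘ β in one-line form is 7 1 4 5 2 9 8 3 6.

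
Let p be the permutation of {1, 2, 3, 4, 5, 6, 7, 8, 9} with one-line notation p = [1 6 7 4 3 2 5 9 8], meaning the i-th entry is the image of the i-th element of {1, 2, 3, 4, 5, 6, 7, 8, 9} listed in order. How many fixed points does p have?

2

The fixed points (elements with p(x) = x) are {1, 4}, so there are 2.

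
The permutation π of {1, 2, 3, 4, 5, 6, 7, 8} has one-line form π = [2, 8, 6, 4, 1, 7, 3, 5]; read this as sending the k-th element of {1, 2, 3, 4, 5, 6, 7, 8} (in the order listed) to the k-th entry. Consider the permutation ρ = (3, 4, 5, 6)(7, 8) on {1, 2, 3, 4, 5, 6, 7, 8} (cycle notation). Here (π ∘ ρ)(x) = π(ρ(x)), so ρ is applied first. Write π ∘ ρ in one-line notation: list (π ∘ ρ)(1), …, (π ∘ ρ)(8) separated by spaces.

2 8 4 1 7 6 5 3

(π ∘ ρ)(x) = π(ρ(x)). Computing each image: π(ρ(1)) = π(1) = 2, π(ρ(2)) = π(2) = 8, π(ρ(3)) = π(4) = 4, π(ρ(4)) = π(5) = 1, π(ρ(5)) = π(6) = 7, π(ρ(6)) = π(3) = 6, π(ρ(7)) = π(8) = 5, π(ρ(8)) = π(7) = 3.
Hence π ∘ ρ = [2 8 4 1 7 6 5 3].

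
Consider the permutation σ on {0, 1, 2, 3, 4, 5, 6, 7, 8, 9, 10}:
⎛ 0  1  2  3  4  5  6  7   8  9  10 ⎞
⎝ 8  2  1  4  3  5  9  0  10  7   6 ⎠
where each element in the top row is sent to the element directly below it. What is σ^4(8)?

7

Tracing 8 → 10 → … returns to 8 after 6 steps, so 8 lies in a 6-cycle (0 8 10 6 9 7).
Stepping 4 places around the cycle: 8 → 10 → 6 → 9 → 7.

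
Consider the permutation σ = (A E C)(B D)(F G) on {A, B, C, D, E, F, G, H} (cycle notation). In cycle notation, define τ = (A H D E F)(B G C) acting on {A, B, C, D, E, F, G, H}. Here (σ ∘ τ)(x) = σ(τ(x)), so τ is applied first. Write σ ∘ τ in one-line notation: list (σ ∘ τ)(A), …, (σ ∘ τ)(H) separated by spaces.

H F D C G E A B

(σ ∘ τ)(x) = σ(τ(x)). Computing each image: σ(τ(A)) = σ(H) = H, σ(τ(B)) = σ(G) = F, σ(τ(C)) = σ(B) = D, σ(τ(D)) = σ(E) = C, σ(τ(E)) = σ(F) = G, σ(τ(F)) = σ(A) = E, σ(τ(G)) = σ(C) = A, σ(τ(H)) = σ(D) = B.
Hence σ ∘ τ = [H F D C G E A B].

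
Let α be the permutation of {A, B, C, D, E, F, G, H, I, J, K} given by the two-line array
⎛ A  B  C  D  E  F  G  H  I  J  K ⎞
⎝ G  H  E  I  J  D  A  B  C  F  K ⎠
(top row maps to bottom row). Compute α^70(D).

Tracing D → I → … returns to D after 6 steps, so D lies in a 6-cycle (C E J F D I).
On a 6-cycle, α^6 is the identity, so α^70 = α^4 there (70 ≡ 4 mod 6).
Stepping 4 places around the cycle: D → I → C → E → J.

J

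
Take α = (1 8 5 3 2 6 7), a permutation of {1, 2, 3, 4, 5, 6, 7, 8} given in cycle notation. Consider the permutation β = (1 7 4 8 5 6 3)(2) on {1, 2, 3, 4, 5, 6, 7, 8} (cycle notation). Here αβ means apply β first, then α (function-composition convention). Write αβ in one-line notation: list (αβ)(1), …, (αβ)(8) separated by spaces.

1 6 8 5 7 2 4 3

For each element, apply β then α: 1 → 7 → 1; 2 → 2 → 6; 3 → 1 → 8; 4 → 8 → 5; 5 → 6 → 7; 6 → 3 → 2; 7 → 4 → 4; 8 → 5 → 3.
Collecting the images, αβ = [1 6 8 5 7 2 4 3].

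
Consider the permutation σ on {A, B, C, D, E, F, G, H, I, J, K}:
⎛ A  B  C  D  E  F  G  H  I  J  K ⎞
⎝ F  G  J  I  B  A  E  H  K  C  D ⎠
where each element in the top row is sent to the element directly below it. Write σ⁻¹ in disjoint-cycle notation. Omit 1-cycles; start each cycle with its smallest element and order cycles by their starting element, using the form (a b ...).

(A F)(B E G)(C J)(D K I)

First write σ in disjoint cycles: (A F)(B G E)(C J)(D I K).
The inverse reverses every cycle; in canonical form, σ⁻¹ = (A F)(B E G)(C J)(D K I).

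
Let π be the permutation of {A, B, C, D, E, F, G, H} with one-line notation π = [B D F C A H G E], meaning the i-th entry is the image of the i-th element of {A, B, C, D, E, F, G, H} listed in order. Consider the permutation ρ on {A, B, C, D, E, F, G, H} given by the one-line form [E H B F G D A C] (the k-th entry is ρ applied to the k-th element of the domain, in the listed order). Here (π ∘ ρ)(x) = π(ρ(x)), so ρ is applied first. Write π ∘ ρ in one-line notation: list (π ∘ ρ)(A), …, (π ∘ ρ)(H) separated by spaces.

(π ∘ ρ)(x) = π(ρ(x)). Computing each image: π(ρ(A)) = π(E) = A, π(ρ(B)) = π(H) = E, π(ρ(C)) = π(B) = D, π(ρ(D)) = π(F) = H, π(ρ(E)) = π(G) = G, π(ρ(F)) = π(D) = C, π(ρ(G)) = π(A) = B, π(ρ(H)) = π(C) = F.
Hence π ∘ ρ = [A E D H G C B F].

A E D H G C B F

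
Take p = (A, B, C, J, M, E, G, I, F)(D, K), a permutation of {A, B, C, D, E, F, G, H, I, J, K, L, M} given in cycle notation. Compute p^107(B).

A

B lies in the 9-cycle (A, B, C, J, M, E, G, I, F).
Since the cycle has length 9, p^107 acts on it the same as p^8 (107 mod 9 = 8).
Advancing 8 steps from B: B → C → J → M → E → G → I → F → A.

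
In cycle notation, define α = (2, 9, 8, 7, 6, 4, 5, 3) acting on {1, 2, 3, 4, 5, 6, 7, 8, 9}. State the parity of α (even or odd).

odd

The cycle lengths are 8, 1.
A cycle is odd iff its length is even; α has 1 even-length cycle, so sgn(α) = (−1)^1 and α is odd.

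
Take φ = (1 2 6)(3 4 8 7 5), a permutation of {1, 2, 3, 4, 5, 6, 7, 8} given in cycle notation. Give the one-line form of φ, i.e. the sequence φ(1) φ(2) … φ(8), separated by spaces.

Each element maps to the next entry in its cycle (wrapping to the front): 1↦2, 2↦6, 3↦4, 4↦8, 5↦3, 6↦1, 7↦5, 8↦7.
Listing these in domain order gives 2 6 4 8 3 1 5 7.

2 6 4 8 3 1 5 7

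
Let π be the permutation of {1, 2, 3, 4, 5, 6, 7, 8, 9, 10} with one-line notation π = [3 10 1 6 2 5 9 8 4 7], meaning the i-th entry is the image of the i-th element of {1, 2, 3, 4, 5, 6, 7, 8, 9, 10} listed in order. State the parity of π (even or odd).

In disjoint-cycle form the cycle lengths are 7, 2, 1.
A cycle of length ℓ contributes ℓ−1 transpositions, so π is a product of 6 + 1 = 7 transpositions — odd.

odd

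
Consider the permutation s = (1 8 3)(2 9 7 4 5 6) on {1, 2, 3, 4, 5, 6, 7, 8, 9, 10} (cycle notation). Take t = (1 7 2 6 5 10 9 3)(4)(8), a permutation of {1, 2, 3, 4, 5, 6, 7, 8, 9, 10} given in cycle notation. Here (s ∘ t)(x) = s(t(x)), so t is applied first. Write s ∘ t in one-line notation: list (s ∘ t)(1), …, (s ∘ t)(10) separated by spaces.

Chase each element through t then s: 1 → 7 → 4; 2 → 6 → 2; 3 → 1 → 8; 4 → 4 → 5; 5 → 10 → 10; 6 → 5 → 6; 7 → 2 → 9; 8 → 8 → 3; 9 → 3 → 1; 10 → 9 → 7.
So s ∘ t in one-line form is 4 2 8 5 10 6 9 3 1 7.

4 2 8 5 10 6 9 3 1 7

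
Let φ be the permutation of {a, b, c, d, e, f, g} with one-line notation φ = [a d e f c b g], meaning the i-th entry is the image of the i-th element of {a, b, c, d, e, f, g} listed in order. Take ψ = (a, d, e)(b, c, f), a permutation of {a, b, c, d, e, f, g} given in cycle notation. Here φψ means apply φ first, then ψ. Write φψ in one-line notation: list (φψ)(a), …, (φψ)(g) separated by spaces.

d e a b f c g

(φψ)(x) = ψ(φ(x)). Computing each image: ψ(φ(a)) = ψ(a) = d, ψ(φ(b)) = ψ(d) = e, ψ(φ(c)) = ψ(e) = a, ψ(φ(d)) = ψ(f) = b, ψ(φ(e)) = ψ(c) = f, ψ(φ(f)) = ψ(b) = c, ψ(φ(g)) = ψ(g) = g.
Hence φψ = [d e a b f c g].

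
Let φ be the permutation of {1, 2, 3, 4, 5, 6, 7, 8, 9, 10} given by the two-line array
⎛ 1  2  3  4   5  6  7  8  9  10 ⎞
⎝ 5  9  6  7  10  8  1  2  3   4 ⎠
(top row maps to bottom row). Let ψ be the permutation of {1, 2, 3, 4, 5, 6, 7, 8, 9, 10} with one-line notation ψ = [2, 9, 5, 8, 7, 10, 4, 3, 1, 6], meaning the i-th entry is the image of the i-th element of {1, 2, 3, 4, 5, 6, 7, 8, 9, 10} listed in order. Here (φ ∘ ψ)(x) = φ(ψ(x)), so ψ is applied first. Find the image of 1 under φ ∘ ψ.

9

(φ ∘ ψ)(1) = φ(ψ(1)). ψ(1) = 2, then φ(2) = 9. So (φ ∘ ψ)(1) = 9.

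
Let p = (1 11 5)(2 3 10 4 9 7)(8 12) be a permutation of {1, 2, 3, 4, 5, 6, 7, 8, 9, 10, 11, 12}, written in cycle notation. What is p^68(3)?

4

3 lies in the 6-cycle (2 3 10 4 9 7).
Powers repeat with period 6 on this cycle, and 68 mod 6 = 2, so p^68(3) = p^2(3).
Stepping 2 places around the cycle: 3 → 10 → 4.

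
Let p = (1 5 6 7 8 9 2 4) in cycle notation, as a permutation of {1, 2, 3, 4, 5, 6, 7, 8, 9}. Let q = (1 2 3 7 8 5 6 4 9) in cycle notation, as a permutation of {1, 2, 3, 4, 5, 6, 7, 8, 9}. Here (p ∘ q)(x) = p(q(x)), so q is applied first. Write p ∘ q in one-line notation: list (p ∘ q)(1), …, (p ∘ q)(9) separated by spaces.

4 3 8 2 7 1 9 6 5

Chase each element through q then p: 1 → 2 → 4; 2 → 3 → 3; 3 → 7 → 8; 4 → 9 → 2; 5 → 6 → 7; 6 → 4 → 1; 7 → 8 → 9; 8 → 5 → 6; 9 → 1 → 5.
Collecting the images, p ∘ q = [4 3 8 2 7 1 9 6 5].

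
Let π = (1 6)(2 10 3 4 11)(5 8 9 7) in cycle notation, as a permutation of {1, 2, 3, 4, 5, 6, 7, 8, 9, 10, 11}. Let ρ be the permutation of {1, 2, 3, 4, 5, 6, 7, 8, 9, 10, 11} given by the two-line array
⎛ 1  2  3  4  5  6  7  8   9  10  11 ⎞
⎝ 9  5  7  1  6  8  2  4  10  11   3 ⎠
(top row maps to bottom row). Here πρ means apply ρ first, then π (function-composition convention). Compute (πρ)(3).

First apply ρ: ρ(3) = 7, then π(7) = 5. Thus (πρ)(3) = 5.

5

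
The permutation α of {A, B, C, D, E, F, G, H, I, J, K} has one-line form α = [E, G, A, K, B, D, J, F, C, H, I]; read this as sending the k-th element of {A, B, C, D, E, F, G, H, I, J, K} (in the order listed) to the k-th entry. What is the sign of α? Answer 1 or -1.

In disjoint-cycle form the cycle lengths are 11.
A cycle of length ℓ contributes ℓ−1 transpositions, so α is a product of 10 transpositions — even.

1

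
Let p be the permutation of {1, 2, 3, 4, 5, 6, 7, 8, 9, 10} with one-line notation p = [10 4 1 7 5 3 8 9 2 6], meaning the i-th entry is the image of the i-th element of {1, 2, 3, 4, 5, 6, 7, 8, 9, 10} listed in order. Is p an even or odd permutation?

In disjoint-cycle form the cycle lengths are 5, 4, 1.
A cycle of length ℓ contributes ℓ−1 transpositions, so p is a product of 4 + 3 = 7 transpositions — odd.

odd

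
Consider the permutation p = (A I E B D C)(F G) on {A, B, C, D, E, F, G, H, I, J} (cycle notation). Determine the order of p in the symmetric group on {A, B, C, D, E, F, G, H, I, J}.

6

The disjoint cycles have lengths 6, 2, 1, 1.
The order of p is the least common multiple of its cycle lengths: lcm(6, 2) = 6.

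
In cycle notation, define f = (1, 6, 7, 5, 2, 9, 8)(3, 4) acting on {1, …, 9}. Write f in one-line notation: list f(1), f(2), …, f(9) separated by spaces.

6 9 4 3 2 7 5 1 8

Reading each image from the cycles: 1↦6, 2↦9, 3↦4, 4↦3, 5↦2, 6↦7, 7↦5, 8↦1, 9↦8.
Listing these in domain order gives 6 9 4 3 2 7 5 1 8.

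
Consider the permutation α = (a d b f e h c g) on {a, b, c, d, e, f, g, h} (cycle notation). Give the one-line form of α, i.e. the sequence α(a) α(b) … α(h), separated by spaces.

d f g b h e a c

Each element maps to the next entry in its cycle (wrapping to the front): a→d, b→f, c→g, d→b, e→h, f→e, g→a, h→c.
Listing these in domain order gives d f g b h e a c.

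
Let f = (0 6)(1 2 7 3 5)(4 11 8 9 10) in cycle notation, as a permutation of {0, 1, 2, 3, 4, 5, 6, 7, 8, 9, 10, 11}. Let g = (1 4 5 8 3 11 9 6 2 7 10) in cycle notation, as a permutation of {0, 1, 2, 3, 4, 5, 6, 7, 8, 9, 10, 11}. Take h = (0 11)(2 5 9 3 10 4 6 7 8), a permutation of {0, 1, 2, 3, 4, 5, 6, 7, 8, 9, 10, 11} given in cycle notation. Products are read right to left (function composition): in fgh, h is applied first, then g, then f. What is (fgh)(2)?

9

(fgh)(2) = f(g(h(2))). h(2) = 5, then g(5) = 8, then f(8) = 9, so the result is 9.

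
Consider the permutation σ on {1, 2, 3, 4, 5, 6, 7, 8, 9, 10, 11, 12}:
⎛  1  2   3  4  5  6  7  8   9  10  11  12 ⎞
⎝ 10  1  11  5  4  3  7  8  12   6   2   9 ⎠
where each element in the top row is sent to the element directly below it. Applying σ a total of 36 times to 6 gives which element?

6

Tracing 6 → 3 → … returns to 6 after 6 steps, so 6 lies in a 6-cycle (1 10 6 3 11 2).
On a 6-cycle, σ^6 is the identity, so σ^36 = σ^0 there (36 ≡ 0 mod 6).
So σ^36(6) = 6.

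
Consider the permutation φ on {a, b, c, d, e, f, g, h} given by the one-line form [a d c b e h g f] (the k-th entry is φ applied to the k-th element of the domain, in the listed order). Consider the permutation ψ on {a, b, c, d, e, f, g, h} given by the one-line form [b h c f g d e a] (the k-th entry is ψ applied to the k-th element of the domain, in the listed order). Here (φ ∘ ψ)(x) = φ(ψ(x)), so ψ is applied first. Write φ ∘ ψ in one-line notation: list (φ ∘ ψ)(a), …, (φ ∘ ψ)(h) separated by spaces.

(φ ∘ ψ)(x) = φ(ψ(x)). Computing each image: φ(ψ(a)) = φ(b) = d, φ(ψ(b)) = φ(h) = f, φ(ψ(c)) = φ(c) = c, φ(ψ(d)) = φ(f) = h, φ(ψ(e)) = φ(g) = g, φ(ψ(f)) = φ(d) = b, φ(ψ(g)) = φ(e) = e, φ(ψ(h)) = φ(a) = a.
Hence φ ∘ ψ = [d f c h g b e a].

d f c h g b e a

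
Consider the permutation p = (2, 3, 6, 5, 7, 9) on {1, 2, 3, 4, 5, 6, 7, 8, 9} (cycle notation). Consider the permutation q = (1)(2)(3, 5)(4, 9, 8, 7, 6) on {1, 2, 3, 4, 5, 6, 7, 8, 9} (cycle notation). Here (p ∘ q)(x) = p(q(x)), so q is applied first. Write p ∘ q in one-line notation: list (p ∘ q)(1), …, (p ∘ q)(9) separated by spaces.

1 3 7 2 6 4 5 9 8

Chase each element through q then p: 1 → 1 → 1; 2 → 2 → 3; 3 → 5 → 7; 4 → 9 → 2; 5 → 3 → 6; 6 → 4 → 4; 7 → 6 → 5; 8 → 7 → 9; 9 → 8 → 8.
Collecting the images, p ∘ q = [1 3 7 2 6 4 5 9 8].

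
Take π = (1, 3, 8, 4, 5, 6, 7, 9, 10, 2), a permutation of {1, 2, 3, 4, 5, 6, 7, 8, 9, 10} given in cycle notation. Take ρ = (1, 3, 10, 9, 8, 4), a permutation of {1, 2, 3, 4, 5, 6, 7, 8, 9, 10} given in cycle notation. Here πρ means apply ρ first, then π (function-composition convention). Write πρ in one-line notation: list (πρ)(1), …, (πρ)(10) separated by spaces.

8 1 2 3 6 7 9 5 4 10

Chase each element through ρ then π: 1 → 3 → 8; 2 → 2 → 1; 3 → 10 → 2; 4 → 1 → 3; 5 → 5 → 6; 6 → 6 → 7; 7 → 7 → 9; 8 → 4 → 5; 9 → 8 → 4; 10 → 9 → 10.
Collecting the images, πρ = [8 1 2 3 6 7 9 5 4 10].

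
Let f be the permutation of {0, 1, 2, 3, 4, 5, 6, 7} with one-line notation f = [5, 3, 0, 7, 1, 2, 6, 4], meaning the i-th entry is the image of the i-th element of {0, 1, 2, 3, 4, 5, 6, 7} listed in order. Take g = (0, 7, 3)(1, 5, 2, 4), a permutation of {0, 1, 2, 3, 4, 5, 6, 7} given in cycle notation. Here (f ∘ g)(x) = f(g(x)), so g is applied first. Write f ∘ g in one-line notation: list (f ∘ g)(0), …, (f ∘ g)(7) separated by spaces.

Chase each element through g then f: 0 → 7 → 4; 1 → 5 → 2; 2 → 4 → 1; 3 → 0 → 5; 4 → 1 → 3; 5 → 2 → 0; 6 → 6 → 6; 7 → 3 → 7.
So f ∘ g in one-line form is 4 2 1 5 3 0 6 7.

4 2 1 5 3 0 6 7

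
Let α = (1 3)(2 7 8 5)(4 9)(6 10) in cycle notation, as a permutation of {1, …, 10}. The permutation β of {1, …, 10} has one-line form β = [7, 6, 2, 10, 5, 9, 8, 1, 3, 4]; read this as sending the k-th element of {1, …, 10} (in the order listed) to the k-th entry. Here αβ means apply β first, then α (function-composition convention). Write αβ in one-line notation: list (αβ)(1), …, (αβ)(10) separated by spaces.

8 10 7 6 2 4 5 3 1 9

(αβ)(x) = α(β(x)). Computing each image: α(β(1)) = α(7) = 8, α(β(2)) = α(6) = 10, α(β(3)) = α(2) = 7, α(β(4)) = α(10) = 6, α(β(5)) = α(5) = 2, α(β(6)) = α(9) = 4, α(β(7)) = α(8) = 5, α(β(8)) = α(1) = 3, α(β(9)) = α(3) = 1, α(β(10)) = α(4) = 9.
Hence αβ = [8 10 7 6 2 4 5 3 1 9].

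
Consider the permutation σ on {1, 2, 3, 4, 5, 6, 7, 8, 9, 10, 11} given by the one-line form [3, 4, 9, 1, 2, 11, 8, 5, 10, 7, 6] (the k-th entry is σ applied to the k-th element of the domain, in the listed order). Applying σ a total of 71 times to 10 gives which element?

Tracing 10 → 7 → … returns to 10 after 9 steps, so 10 lies in a 9-cycle (1, 3, 9, 10, 7, 8, 5, 2, 4).
On a 9-cycle, σ^9 is the identity, so σ^71 = σ^8 there (71 ≡ 8 mod 9).
Stepping 8 places around the cycle: 10 → 7 → 8 → 5 → 2 → 4 → 1 → 3 → 9.

9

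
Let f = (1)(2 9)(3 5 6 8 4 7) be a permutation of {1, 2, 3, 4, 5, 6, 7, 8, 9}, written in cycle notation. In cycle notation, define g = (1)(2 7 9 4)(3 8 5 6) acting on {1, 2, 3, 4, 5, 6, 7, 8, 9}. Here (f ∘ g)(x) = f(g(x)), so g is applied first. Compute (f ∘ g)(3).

4

(f ∘ g)(3) = f(g(3)). g(3) = 8, then f(8) = 4. So (f ∘ g)(3) = 4.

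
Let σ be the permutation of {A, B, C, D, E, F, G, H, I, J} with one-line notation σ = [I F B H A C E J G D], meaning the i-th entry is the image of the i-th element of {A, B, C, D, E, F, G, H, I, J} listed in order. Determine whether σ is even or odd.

odd

In disjoint-cycle form the cycle lengths are 4, 3, 3.
A cycle of length ℓ contributes ℓ−1 transpositions, so σ is a product of 3 + 2 + 2 = 7 transpositions — odd.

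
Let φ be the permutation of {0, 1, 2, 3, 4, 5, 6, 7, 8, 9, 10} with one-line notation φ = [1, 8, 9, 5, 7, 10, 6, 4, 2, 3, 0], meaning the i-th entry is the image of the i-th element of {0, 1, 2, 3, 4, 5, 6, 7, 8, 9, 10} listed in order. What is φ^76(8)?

5

Tracing 8 → 2 → … returns to 8 after 8 steps, so 8 lies in an 8-cycle (0, 1, 8, 2, 9, 3, 5, 10).
On an 8-cycle, φ^8 is the identity, so φ^76 = φ^4 there (76 ≡ 4 mod 8).
Advancing 4 steps from 8: 8 → 2 → 9 → 3 → 5.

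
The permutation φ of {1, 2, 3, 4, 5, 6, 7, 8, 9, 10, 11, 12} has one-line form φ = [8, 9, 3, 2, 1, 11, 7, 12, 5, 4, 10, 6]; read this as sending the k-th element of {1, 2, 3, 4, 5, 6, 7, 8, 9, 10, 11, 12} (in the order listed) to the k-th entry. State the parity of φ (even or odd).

odd

In disjoint-cycle form the cycle lengths are 10, 1, 1.
A cycle of length ℓ contributes ℓ−1 transpositions, so φ is a product of 9 transpositions — odd.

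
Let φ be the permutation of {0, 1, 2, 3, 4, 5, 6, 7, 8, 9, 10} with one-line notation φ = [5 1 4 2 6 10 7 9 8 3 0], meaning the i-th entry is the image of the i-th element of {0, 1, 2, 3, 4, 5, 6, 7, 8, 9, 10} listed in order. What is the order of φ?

6

Writing φ as disjoint cycles, the cycle lengths are 6, 3, 1, 1.
The order of φ is the least common multiple of its cycle lengths: lcm(6, 3) = 6.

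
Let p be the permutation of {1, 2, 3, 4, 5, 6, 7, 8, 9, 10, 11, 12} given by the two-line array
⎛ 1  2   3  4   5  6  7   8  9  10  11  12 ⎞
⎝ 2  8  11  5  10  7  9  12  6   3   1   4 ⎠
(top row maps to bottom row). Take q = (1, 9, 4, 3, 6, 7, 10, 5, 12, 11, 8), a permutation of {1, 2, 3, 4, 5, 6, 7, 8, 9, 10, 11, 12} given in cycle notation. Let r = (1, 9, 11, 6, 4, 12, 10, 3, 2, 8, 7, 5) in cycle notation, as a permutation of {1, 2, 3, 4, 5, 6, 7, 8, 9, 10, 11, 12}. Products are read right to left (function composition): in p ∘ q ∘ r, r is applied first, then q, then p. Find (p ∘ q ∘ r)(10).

7

(p ∘ q ∘ r)(10) = p(q(r(10))). r(10) = 3, then q(3) = 6, then p(6) = 7, so the result is 7.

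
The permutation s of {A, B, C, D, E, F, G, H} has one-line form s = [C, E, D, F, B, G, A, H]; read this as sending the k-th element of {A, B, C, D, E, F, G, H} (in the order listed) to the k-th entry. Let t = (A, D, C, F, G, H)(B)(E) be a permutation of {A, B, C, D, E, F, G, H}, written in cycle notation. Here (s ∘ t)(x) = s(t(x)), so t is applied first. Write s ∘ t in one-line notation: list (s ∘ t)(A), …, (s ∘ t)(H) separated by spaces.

(s ∘ t)(x) = s(t(x)). Computing each image: s(t(A)) = s(D) = F, s(t(B)) = s(B) = E, s(t(C)) = s(F) = G, s(t(D)) = s(C) = D, s(t(E)) = s(E) = B, s(t(F)) = s(G) = A, s(t(G)) = s(H) = H, s(t(H)) = s(A) = C.
Hence s ∘ t = [F E G D B A H C].

F E G D B A H C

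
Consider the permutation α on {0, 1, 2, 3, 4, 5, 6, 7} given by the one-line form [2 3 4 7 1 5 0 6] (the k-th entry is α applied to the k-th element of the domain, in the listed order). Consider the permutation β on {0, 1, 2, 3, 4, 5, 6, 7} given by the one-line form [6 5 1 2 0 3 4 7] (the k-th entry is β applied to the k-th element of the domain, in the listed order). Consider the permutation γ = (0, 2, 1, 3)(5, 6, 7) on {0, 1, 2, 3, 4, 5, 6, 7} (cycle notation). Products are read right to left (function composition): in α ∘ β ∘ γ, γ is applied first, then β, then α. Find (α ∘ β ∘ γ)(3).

0

Chase 3: γ(3) = 0; β(0) = 6; α(6) = 0. Hence (α ∘ β ∘ γ)(3) = 0.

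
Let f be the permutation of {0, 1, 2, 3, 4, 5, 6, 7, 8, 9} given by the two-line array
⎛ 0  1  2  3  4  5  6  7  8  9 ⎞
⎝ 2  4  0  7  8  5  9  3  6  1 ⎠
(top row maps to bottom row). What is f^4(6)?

8

Tracing 6 → 9 → … returns to 6 after 5 steps, so 6 lies in a 5-cycle (1, 4, 8, 6, 9).
Advancing 4 steps from 6: 6 → 9 → 1 → 4 → 8.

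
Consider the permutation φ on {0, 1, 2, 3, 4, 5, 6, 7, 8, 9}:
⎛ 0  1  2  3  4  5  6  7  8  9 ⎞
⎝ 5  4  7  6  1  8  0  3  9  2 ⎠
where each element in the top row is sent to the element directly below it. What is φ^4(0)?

Tracing 0 → 5 → … returns to 0 after 8 steps, so 0 lies in an 8-cycle (0, 5, 8, 9, 2, 7, 3, 6).
Advancing 4 steps from 0: 0 → 5 → 8 → 9 → 2.

2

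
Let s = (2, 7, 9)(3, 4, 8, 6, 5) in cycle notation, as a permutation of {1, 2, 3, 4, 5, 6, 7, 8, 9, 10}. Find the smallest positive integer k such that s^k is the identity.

The disjoint cycles have lengths 5, 3, 1, 1.
The order of s is the least common multiple of its cycle lengths: lcm(5, 3) = 15.

15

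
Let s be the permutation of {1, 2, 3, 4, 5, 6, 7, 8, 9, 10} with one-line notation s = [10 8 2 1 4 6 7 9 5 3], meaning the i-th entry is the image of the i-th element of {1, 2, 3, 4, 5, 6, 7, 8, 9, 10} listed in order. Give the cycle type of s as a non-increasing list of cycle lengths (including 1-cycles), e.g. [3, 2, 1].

The disjoint cycles are (1 10 3 2 8 9 5 4)(6)(7), with lengths 8, 1, 1 in non-increasing order.

[8, 1, 1]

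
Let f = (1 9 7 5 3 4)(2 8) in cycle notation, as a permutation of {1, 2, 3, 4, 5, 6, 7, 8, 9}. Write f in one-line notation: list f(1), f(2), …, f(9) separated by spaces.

9 8 4 1 3 6 5 2 7

Image by image: 1→9, 2→8, 3→4, 4→1, 5→3, 6→6, 7→5, 8→2, 9→7.
Listing these in domain order gives 9 8 4 1 3 6 5 2 7.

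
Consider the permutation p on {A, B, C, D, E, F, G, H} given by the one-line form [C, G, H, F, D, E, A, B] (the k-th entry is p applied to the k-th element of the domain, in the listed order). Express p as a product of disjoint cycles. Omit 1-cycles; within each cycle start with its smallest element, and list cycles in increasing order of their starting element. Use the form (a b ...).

Start at A and follow images: A → C → H → B → G → A, giving the cycle (A C H B G).
Repeating from the next unused element and collecting all non-trivial cycles gives (A C H B G)(D F E).

(A C H B G)(D F E)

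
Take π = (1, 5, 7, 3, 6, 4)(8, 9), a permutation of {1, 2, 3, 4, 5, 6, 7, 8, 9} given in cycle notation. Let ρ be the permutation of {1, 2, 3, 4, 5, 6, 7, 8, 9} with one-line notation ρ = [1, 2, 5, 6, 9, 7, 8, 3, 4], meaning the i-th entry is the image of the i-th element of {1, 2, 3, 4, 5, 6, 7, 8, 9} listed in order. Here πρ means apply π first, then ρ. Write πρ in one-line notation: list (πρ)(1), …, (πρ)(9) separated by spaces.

For each element, apply π then ρ: 1 → 5 → 9; 2 → 2 → 2; 3 → 6 → 7; 4 → 1 → 1; 5 → 7 → 8; 6 → 4 → 6; 7 → 3 → 5; 8 → 9 → 4; 9 → 8 → 3.
Collecting the images, πρ = [9 2 7 1 8 6 5 4 3].

9 2 7 1 8 6 5 4 3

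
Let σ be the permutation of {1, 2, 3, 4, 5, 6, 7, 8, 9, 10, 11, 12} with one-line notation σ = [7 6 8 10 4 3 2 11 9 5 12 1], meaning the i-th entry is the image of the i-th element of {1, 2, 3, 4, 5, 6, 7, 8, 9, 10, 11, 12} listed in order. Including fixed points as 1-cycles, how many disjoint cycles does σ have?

The cycle decomposition is (1, 7, 2, 6, 3, 8, 11, 12)(4, 10, 5)(9), which has 3 cycles (counting 1-cycles).

3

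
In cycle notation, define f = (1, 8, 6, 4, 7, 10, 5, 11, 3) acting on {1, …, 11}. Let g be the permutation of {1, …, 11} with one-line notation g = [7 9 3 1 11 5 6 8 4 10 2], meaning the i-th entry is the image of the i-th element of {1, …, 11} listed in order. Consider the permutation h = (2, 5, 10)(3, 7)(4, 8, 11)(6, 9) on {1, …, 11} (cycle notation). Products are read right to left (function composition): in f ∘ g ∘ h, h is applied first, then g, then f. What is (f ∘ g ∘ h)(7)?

1

(f ∘ g ∘ h)(7) = f(g(h(7))). h(7) = 3, then g(3) = 3, then f(3) = 1, so the result is 1.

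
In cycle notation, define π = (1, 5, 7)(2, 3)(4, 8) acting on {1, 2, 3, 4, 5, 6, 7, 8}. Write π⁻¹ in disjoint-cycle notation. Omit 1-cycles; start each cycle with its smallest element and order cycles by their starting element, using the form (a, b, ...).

The inverse reverses each cycle.
After reversing and putting each cycle's least element first, π⁻¹ = (1, 7, 5)(2, 3)(4, 8).

(1, 7, 5)(2, 3)(4, 8)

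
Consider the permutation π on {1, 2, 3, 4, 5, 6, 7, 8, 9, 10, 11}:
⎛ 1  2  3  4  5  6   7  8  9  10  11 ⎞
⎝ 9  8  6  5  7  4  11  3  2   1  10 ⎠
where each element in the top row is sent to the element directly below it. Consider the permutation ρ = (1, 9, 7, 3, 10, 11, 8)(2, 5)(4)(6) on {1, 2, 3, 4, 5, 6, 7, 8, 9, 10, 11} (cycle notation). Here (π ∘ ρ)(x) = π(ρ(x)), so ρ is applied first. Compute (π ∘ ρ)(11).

3

ρ(11) = 8, then π(8) = 3; composing gives (π ∘ ρ)(11) = 3.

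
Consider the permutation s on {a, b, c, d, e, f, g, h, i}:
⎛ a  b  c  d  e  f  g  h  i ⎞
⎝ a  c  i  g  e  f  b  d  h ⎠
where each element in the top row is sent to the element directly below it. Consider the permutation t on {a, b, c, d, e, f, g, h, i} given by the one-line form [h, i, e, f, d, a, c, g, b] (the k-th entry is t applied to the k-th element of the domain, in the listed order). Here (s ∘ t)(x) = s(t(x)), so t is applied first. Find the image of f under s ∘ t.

a

(s ∘ t)(f) = s(t(f)). t(f) = a, then s(a) = a. So (s ∘ t)(f) = a.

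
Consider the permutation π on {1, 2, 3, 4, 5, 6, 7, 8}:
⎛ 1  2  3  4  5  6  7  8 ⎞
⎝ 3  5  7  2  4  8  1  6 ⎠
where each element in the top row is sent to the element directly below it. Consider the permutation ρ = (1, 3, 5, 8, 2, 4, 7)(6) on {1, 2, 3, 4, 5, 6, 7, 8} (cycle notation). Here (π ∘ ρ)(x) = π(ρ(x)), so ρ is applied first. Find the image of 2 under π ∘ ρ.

First apply ρ: ρ(2) = 4, then π(4) = 2. Thus (π ∘ ρ)(2) = 2.

2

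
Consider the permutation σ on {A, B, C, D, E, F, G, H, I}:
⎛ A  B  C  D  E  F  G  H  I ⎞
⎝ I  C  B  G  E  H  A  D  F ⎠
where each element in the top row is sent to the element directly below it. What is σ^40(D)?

Tracing D → G → … returns to D after 6 steps, so D lies in a 6-cycle (A I F H D G).
On a 6-cycle, σ^6 is the identity, so σ^40 = σ^4 there (40 ≡ 4 mod 6).
Stepping 4 places around the cycle: D → G → A → I → F.

F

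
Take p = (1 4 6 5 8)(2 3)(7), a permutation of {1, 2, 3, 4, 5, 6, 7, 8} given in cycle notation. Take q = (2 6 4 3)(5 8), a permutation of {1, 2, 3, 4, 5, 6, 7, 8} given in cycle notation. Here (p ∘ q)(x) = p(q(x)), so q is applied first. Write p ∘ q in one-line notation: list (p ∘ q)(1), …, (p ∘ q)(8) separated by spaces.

(p ∘ q)(x) = p(q(x)). Computing each image: p(q(1)) = p(1) = 4, p(q(2)) = p(6) = 5, p(q(3)) = p(2) = 3, p(q(4)) = p(3) = 2, p(q(5)) = p(8) = 1, p(q(6)) = p(4) = 6, p(q(7)) = p(7) = 7, p(q(8)) = p(5) = 8.
Hence p ∘ q = [4 5 3 2 1 6 7 8].

4 5 3 2 1 6 7 8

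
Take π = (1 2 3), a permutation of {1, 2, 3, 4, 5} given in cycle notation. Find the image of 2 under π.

3

2 appears in (1 2 3); the next entry (wrapping around) is 3.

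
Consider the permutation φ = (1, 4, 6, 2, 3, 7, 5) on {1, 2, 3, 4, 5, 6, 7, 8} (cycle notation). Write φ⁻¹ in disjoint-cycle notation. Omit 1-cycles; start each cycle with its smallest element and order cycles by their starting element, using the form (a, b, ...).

If φ sends a → b within a cycle, φ⁻¹ sends b → a; equivalently, reverse each cycle.
Reversing each cycle of φ and rotating so the smallest element leads gives (1, 5, 7, 3, 2, 6, 4).

(1, 5, 7, 3, 2, 6, 4)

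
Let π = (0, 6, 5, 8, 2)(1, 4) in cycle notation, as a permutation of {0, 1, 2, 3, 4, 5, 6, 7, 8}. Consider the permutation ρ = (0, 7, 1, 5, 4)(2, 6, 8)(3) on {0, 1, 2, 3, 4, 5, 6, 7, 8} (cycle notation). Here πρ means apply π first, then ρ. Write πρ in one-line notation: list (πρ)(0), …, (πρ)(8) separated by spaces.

Chase each element through π then ρ: 0 → 6 → 8; 1 → 4 → 0; 2 → 0 → 7; 3 → 3 → 3; 4 → 1 → 5; 5 → 8 → 2; 6 → 5 → 4; 7 → 7 → 1; 8 → 2 → 6.
Collecting the images, πρ = [8 0 7 3 5 2 4 1 6].

8 0 7 3 5 2 4 1 6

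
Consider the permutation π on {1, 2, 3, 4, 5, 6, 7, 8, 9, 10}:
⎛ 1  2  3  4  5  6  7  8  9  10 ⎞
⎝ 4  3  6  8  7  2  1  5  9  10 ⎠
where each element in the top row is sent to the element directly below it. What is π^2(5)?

Tracing 5 → 7 → … returns to 5 after 5 steps, so 5 lies in a 5-cycle (1, 4, 8, 5, 7).
Stepping 2 places around the cycle: 5 → 7 → 1.

1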